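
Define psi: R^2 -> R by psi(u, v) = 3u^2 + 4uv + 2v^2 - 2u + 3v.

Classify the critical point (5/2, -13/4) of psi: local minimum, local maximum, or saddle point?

The Hessian of psi is constant: H = [[6, 4], [4, 4]].
det(H) = 6·4 − 4² = 8.
det(H) > 0 and tr(H) = 10 > 0, so H is positive definite and the point is a local minimum.

local minimum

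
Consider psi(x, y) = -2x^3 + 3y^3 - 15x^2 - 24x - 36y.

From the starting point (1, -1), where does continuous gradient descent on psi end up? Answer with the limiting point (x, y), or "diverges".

psi is separable, so gradient descent decouples: x follows -∂psi/∂x, y follows -∂psi/∂y.
∂psi/∂x = -6(x + 1)(x + 4); at x=1 this is -60, so x increases.
∂psi/∂y = 9(y - 2)(y + 2); at y=-1 this is -27, so y increases.
The x-coordinate has no critical point in that direction and runs off to infinity.

diverges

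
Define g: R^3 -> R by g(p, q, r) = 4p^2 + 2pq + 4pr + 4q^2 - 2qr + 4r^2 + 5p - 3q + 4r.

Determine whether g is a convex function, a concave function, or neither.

convex

g is quadratic, so its Hessian is the constant matrix H = [[8, 2, 4], [2, 8, -2], [4, -2, 8]].
Leading principal minors: 8, 60, 288.
All positive ⇒ H ≻ 0 ⇒ convex.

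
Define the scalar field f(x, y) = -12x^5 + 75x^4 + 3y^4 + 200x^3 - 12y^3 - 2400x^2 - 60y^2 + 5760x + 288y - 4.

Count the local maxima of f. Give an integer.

2

f separates as a function of x plus a function of y, so ∇f=0 decouples.
∂f/∂x = -60(x - 4)(x - 3)(x - 2)(x + 4) = 0 at x ∈ {-4, 2, 3, 4}; ∂f/∂y = 12(y - 4)(y - 2)(y + 3) = 0 at y ∈ {-3, 2, 4}.
The Hessian is diagonal: diag(f_xx, f_yy). Second derivatives: f_xx(-4)=20160, f_xx(2)=-720, f_xx(3)=420, f_xx(4)=-960; f_yy(-3)=420, f_yy(2)=-120, f_yy(4)=168.
Local maxima occur where both diagonal entries negative: (2, 2), (4, 2). Count: 2.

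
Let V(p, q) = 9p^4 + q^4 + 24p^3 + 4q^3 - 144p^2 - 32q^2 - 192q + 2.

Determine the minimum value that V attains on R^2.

-2302

V(p,q) separates as A(p) + B(q) + 2, so its minimum is min A + min B + 2.
A'(p) = 36p(p - 2)(p + 4) vanishes at p ∈ {-4, 0, 2}; B'(q) = 4(q - 4)(q + 3)(q + 4) vanishes at q ∈ {-4, -3, 4}.
Local minima of A (where A''>0): A(-4)=-1536, A(2)=-240. Local minima of B: B(-4)=256, B(4)=-768.
So the global minimum of V is A(-4) + B(4) + 2 = -1536 − 768 + 2 = -2302, attained at (-4, 4).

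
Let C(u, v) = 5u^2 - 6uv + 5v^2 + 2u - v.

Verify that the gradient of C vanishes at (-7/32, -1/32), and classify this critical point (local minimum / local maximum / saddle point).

local minimum

∇C = (10u - 6v + 2, -6u + 10v - 1); substituting (-7/32, -1/32) gives ∇C = (0, 0), so (-7/32, -1/32) is indeed a critical point.
The Hessian of C is constant: H = [[10, -6], [-6, 10]].
det(H) = 10·10 − (-6)² = 64.
det(H) > 0 and tr(H) = 20 > 0, so H is positive definite and the point is a local minimum.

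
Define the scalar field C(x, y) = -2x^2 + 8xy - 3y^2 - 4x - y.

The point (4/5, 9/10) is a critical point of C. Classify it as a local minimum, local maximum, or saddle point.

saddle point

The Hessian of C is constant: H = [[-4, 8], [8, -6]].
det(H) = (-4)·(-6) − 8² = -40.
Since det(H) < 0, H is indefinite and the critical point is a saddle point.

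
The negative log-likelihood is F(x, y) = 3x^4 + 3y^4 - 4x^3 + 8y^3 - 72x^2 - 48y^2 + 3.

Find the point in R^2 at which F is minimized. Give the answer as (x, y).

F(x,y) separates as P(x) + Q(y) + 3, so its minimum is min P + min Q + 3.
P'(x) = 12x(x - 4)(x + 3) vanishes at x ∈ {-3, 0, 4}; Q'(y) = 12y(y - 2)(y + 4) vanishes at y ∈ {-4, 0, 2}.
Local minima of P (where P''>0): P(-3)=-297, P(4)=-640. Local minima of Q: Q(-4)=-512, Q(2)=-80.
So the global minimum of F is P(4) + Q(-4) + 3 = -640 − 512 + 3 = -1149, attained at (4, -4).

(4, -4)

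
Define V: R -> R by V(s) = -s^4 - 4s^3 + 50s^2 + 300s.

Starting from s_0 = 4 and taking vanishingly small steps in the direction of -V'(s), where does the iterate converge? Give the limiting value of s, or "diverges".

-3

V'(s) = -4(s - 5)(s + 3)(s + 5), so V'(4) = 252.
Gradient descent moves in the -V' direction, i.e. s is decreasing.
The nearest critical point in that direction is s = -3, where V'' = 64 > 0 (a local minimum). The iterate converges there.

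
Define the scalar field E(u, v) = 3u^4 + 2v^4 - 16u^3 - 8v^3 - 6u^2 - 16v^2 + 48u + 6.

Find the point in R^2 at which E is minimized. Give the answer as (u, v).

(4, 4)

E(u,v) separates as P(u) + Q(v) + 6, so its minimum is min P + min Q + 6.
P'(u) = 12(u - 4)(u - 1)(u + 1) vanishes at u ∈ {-1, 1, 4}; Q'(v) = 8v(v - 4)(v + 1) vanishes at v ∈ {-1, 0, 4}.
Local minima of P (where P''>0): P(-1)=-35, P(4)=-160. Local minima of Q: Q(-1)=-6, Q(4)=-256.
So the global minimum of E is P(4) + Q(4) + 6 = -160 − 256 + 6 = -410, attained at (4, 4).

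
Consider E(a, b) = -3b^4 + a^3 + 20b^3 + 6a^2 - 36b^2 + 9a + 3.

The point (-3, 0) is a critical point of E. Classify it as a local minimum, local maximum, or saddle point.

local maximum

The mixed partial ∂²E/∂a∂b is 0, so the Hessian at any point is diag(E_aa, E_bb) = diag(6(a + 2), 12(-3b^2 + 10b - 6)).
At (-3, 0): H = diag(-6, -72).
Both eigenvalues are negative, so H is negative definite: a local maximum.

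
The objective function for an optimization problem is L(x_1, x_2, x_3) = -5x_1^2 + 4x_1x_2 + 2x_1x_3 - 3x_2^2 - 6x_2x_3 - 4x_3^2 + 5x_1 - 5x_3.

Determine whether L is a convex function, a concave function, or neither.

L is quadratic, so its Hessian is the constant matrix H = [[-10, 4, 2], [4, -6, -6], [2, -6, -8]].
Leading principal minors: -10, 44, -64.
Signs alternate −, +, − ⇒ H ≺ 0 ⇒ concave.

concave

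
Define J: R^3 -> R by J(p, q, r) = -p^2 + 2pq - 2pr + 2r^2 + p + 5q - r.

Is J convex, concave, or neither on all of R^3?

J is quadratic, so its Hessian is the constant matrix H = [[-2, 2, -2], [2, 0, 0], [-2, 0, 4]].
Leading principal minors: -2, -4, -16.
Neither pattern holds ⇒ H is indefinite ⇒ neither convex nor concave.

neither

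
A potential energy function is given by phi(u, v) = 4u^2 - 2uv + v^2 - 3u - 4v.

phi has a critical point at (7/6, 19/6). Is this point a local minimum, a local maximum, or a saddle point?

local minimum

The Hessian of phi is constant: H = [[8, -2], [-2, 2]].
det(H) = 8·2 − (-2)² = 12.
det(H) > 0 and tr(H) = 10 > 0, so H is positive definite and the point is a local minimum.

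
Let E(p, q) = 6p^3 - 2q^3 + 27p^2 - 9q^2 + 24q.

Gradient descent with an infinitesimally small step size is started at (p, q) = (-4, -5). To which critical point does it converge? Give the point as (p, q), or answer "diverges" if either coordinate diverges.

diverges

E is separable, so gradient descent decouples: p follows -∂E/∂p, q follows -∂E/∂q.
∂E/∂p = 18p(p + 3); at p=-4 this is 72, so p decreases.
∂E/∂q = -6(q - 1)(q + 4); at q=-5 this is -36, so q increases.
The p-coordinate has no critical point in that direction and runs off to infinity.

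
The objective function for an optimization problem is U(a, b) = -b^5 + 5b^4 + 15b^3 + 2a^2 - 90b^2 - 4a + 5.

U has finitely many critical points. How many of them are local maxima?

0

U separates as a function of a plus a function of b, so ∇U=0 decouples.
∂U/∂a = 4(a - 1) = 0 at a ∈ {1}; ∂U/∂b = -5b(b - 4)(b - 3)(b + 3) = 0 at b ∈ {-3, 0, 3, 4}.
The Hessian is diagonal: diag(U_aa, U_bb). Second derivatives: U_aa(1)=4; U_bb(-3)=630, U_bb(0)=-180, U_bb(3)=90, U_bb(4)=-140.
Local maxima occur where both diagonal entries negative: none. Count: 0.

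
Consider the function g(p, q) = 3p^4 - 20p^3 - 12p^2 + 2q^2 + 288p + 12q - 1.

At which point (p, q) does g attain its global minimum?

g(p,q) separates as A(p) + B(q) − 1, so its minimum is min A + min B − 1.
A'(p) = 12(p - 4)(p - 3)(p + 2) vanishes at p ∈ {-2, 3, 4}; B'(q) = 4q + 12 vanishes at q ∈ {-3}.
Local minima of A (where A''>0): A(-2)=-416, A(4)=448. Local minima of B: B(-3)=-18.
So the global minimum of g is A(-2) + B(-3) − 1 = -416 − 18 − 1 = -435, attained at (-2, -3).

(-2, -3)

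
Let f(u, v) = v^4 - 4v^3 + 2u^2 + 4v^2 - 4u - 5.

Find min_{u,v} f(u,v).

f(u,v) separates as P(u) + Q(v) − 5, so its minimum is min P + min Q − 5.
P'(u) = 4u - 4 vanishes at u ∈ {1}; Q'(v) = 4v(v - 2)(v - 1) vanishes at v ∈ {0, 1, 2}.
Local minima of P (where P''>0): P(1)=-2. Local minima of Q: Q(0)=0, Q(2)=0.
So the global minimum of f is P(1) + Q(0) − 5 = -2 + 0 − 5 = -7, attained at (1, 0).

-7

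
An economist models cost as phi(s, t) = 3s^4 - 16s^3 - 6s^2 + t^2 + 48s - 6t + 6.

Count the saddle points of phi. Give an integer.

1

phi separates as a function of s plus a function of t, so ∇phi=0 decouples.
∂phi/∂s = 12(s - 4)(s - 1)(s + 1) = 0 at s ∈ {-1, 1, 4}; ∂phi/∂t = 2(t - 3) = 0 at t ∈ {3}.
The Hessian is diagonal: diag(phi_ss, phi_tt). Second derivatives: phi_ss(-1)=120, phi_ss(1)=-72, phi_ss(4)=180; phi_tt(3)=2.
Saddle points occur where the two diagonal entries have opposite signs: (1, 3). Count: 1.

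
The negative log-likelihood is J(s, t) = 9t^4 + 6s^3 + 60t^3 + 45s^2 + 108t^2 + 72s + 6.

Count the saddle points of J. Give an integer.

3

J separates as a function of s plus a function of t, so ∇J=0 decouples.
∂J/∂s = 18(s + 1)(s + 4) = 0 at s ∈ {-4, -1}; ∂J/∂t = 36t(t + 2)(t + 3) = 0 at t ∈ {-3, -2, 0}.
The Hessian is diagonal: diag(J_ss, J_tt). Second derivatives: J_ss(-4)=-54, J_ss(-1)=54; J_tt(-3)=108, J_tt(-2)=-72, J_tt(0)=216.
Saddle points occur where the two diagonal entries have opposite signs: (-4, -3), (-4, 0), (-1, -2). Count: 3.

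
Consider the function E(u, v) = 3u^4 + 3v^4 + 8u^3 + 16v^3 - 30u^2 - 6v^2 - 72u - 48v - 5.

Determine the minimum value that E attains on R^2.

E(u,v) separates as P(u) + Q(v) − 5, so its minimum is min P + min Q − 5.
P'(u) = 12(u - 2)(u + 1)(u + 3) vanishes at u ∈ {-3, -1, 2}; Q'(v) = 12(v - 1)(v + 1)(v + 4) vanishes at v ∈ {-4, -1, 1}.
Local minima of P (where P''>0): P(-3)=-27, P(2)=-152. Local minima of Q: Q(-4)=-160, Q(1)=-35.
So the global minimum of E is P(2) + Q(-4) − 5 = -152 − 160 − 5 = -317, attained at (2, -4).

-317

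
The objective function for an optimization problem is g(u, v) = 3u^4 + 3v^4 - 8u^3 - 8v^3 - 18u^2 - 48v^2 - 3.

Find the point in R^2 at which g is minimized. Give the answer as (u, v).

g(u,v) separates as P(u) + Q(v) − 3, so its minimum is min P + min Q − 3.
P'(u) = 12u(u - 3)(u + 1) vanishes at u ∈ {-1, 0, 3}; Q'(v) = 12v(v - 4)(v + 2) vanishes at v ∈ {-2, 0, 4}.
Local minima of P (where P''>0): P(-1)=-7, P(3)=-135. Local minima of Q: Q(-2)=-80, Q(4)=-512.
So the global minimum of g is P(3) + Q(4) − 3 = -135 − 512 − 3 = -650, attained at (3, 4).

(3, 4)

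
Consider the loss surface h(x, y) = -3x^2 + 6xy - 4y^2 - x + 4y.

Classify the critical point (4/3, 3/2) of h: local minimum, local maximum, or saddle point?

local maximum

The Hessian of h is constant: H = [[-6, 6], [6, -8]].
det(H) = (-6)·(-8) − 6² = 12.
det(H) > 0 and tr(H) = -14 < 0, so H is negative definite and the point is a local maximum.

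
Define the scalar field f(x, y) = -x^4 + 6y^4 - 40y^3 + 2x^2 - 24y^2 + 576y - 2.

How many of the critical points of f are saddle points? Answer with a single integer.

5

f separates as a function of x plus a function of y, so ∇f=0 decouples.
∂f/∂x = -4x(x - 1)(x + 1) = 0 at x ∈ {-1, 0, 1}; ∂f/∂y = 24(y - 4)(y - 3)(y + 2) = 0 at y ∈ {-2, 3, 4}.
The Hessian is diagonal: diag(f_xx, f_yy). Second derivatives: f_xx(-1)=-8, f_xx(0)=4, f_xx(1)=-8; f_yy(-2)=720, f_yy(3)=-120, f_yy(4)=144.
Saddle points occur where the two diagonal entries have opposite signs: (-1, -2), (-1, 4), (0, 3), (1, -2), (1, 4). Count: 5.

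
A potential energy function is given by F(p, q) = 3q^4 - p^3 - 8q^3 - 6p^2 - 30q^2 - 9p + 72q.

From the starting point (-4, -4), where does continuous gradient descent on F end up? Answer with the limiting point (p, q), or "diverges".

(-3, -2)

F is separable, so gradient descent decouples: p follows -∂F/∂p, q follows -∂F/∂q.
∂F/∂p = -3(p + 1)(p + 3); at p=-4 this is -9, so p increases.
∂F/∂q = 12(q - 3)(q - 1)(q + 2); at q=-4 this is -840, so q increases.
p converges to its nearest critical value -3 (a local min of the p-part); q converges to -2. The iterate converges to (-3, -2).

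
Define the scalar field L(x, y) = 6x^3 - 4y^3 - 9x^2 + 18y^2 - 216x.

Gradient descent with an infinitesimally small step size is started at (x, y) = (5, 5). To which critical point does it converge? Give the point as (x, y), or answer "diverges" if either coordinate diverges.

diverges

L is separable, so gradient descent decouples: x follows -∂L/∂x, y follows -∂L/∂y.
∂L/∂x = 18(x - 4)(x + 3); at x=5 this is 144, so x decreases.
∂L/∂y = -12y(y - 3); at y=5 this is -120, so y increases.
The y-coordinate has no critical point in that direction and runs off to infinity.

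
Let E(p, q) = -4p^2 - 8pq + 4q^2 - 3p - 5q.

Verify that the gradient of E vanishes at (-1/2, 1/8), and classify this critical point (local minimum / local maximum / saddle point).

saddle point

∇E = (-8p - 8q - 3, -8p + 8q - 5); substituting (-1/2, 1/8) gives ∇E = (0, 0), so (-1/2, 1/8) is indeed a critical point.
The Hessian of E is constant: H = [[-8, -8], [-8, 8]].
det(H) = (-8)·8 − (-8)² = -128.
Since det(H) < 0, H is indefinite and the critical point is a saddle point.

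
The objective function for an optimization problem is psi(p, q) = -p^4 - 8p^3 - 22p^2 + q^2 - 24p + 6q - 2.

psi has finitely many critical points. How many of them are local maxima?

psi separates as a function of p plus a function of q, so ∇psi=0 decouples.
∂psi/∂p = -4(p + 1)(p + 2)(p + 3) = 0 at p ∈ {-3, -2, -1}; ∂psi/∂q = 2(q + 3) = 0 at q ∈ {-3}.
The Hessian is diagonal: diag(psi_pp, psi_qq). Second derivatives: psi_pp(-3)=-8, psi_pp(-2)=4, psi_pp(-1)=-8; psi_qq(-3)=2.
Local maxima occur where both diagonal entries negative: none. Count: 0.

0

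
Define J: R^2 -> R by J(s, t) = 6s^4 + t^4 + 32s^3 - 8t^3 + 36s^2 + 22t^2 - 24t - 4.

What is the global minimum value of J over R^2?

-67

J(s,t) separates as P(s) + Q(t) − 4, so its minimum is min P + min Q − 4.
P'(s) = 24s(s + 1)(s + 3) vanishes at s ∈ {-3, -1, 0}; Q'(t) = 4(t - 3)(t - 2)(t - 1) vanishes at t ∈ {1, 2, 3}.
Local minima of P (where P''>0): P(-3)=-54, P(0)=0. Local minima of Q: Q(1)=-9, Q(3)=-9.
So the global minimum of J is P(-3) + Q(1) − 4 = -54 − 9 − 4 = -67, attained at (-3, 1).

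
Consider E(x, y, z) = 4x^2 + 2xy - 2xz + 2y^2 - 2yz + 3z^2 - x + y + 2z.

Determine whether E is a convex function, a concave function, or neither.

E is quadratic, so its Hessian is the constant matrix H = [[8, 2, -2], [2, 4, -2], [-2, -2, 6]].
Leading principal minors: 8, 28, 136.
All positive ⇒ H ≻ 0 ⇒ convex.

convex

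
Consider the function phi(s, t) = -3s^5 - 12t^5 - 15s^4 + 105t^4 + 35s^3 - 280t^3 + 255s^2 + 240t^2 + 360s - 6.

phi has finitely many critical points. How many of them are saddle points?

8

phi separates as a function of s plus a function of t, so ∇phi=0 decouples.
∂phi/∂s = -15(s - 3)(s + 1)(s + 2)(s + 4) = 0 at s ∈ {-4, -2, -1, 3}; ∂phi/∂t = -60t(t - 4)(t - 2)(t - 1) = 0 at t ∈ {0, 1, 2, 4}.
The Hessian is diagonal: diag(phi_ss, phi_tt). Second derivatives: phi_ss(-4)=630, phi_ss(-2)=-150, phi_ss(-1)=180, phi_ss(3)=-2100; phi_tt(0)=480, phi_tt(1)=-180, phi_tt(2)=240, phi_tt(4)=-1440.
Saddle points occur where the two diagonal entries have opposite signs: (-4, 1), (-4, 4), (-2, 0), (-2, 2), (-1, 1), (-1, 4), (3, 0), (3, 2). Count: 8.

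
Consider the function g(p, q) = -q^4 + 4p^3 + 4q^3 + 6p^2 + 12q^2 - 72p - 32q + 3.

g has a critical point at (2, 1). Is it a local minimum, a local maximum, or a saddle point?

local minimum

The mixed partial ∂²g/∂p∂q is 0, so the Hessian at any point is diag(g_pp, g_qq) = diag(12(2p + 1), 12(-q^2 + 2q + 2)).
At (2, 1): H = diag(60, 36).
Both eigenvalues are positive, so H is positive definite: a local minimum.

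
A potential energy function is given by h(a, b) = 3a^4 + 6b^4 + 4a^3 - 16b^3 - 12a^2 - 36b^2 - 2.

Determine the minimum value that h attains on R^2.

h(a,b) separates as P(a) + Q(b) − 2, so its minimum is min P + min Q − 2.
P'(a) = 12a(a - 1)(a + 2) vanishes at a ∈ {-2, 0, 1}; Q'(b) = 24b(b - 3)(b + 1) vanishes at b ∈ {-1, 0, 3}.
Local minima of P (where P''>0): P(-2)=-32, P(1)=-5. Local minima of Q: Q(-1)=-14, Q(3)=-270.
So the global minimum of h is P(-2) + Q(3) − 2 = -32 − 270 − 2 = -304, attained at (-2, 3).

-304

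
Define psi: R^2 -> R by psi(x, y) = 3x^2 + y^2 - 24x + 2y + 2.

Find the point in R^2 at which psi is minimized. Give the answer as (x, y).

psi(x,y) separates as P(x) + Q(y) + 2, so its minimum is min P + min Q + 2.
P'(x) = 6x - 24 vanishes at x ∈ {4}; Q'(y) = 2y + 2 vanishes at y ∈ {-1}.
Local minima of P (where P''>0): P(4)=-48. Local minima of Q: Q(-1)=-1.
So the global minimum of psi is P(4) + Q(-1) + 2 = -48 − 1 + 2 = -47, attained at (4, -1).

(4, -1)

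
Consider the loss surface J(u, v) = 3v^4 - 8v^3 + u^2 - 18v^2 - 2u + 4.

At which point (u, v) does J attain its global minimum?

(1, 3)

J(u,v) separates as P(u) + Q(v) + 4, so its minimum is min P + min Q + 4.
P'(u) = 2u - 2 vanishes at u ∈ {1}; Q'(v) = 12v(v - 3)(v + 1) vanishes at v ∈ {-1, 0, 3}.
Local minima of P (where P''>0): P(1)=-1. Local minima of Q: Q(-1)=-7, Q(3)=-135.
So the global minimum of J is P(1) + Q(3) + 4 = -1 − 135 + 4 = -132, attained at (1, 3).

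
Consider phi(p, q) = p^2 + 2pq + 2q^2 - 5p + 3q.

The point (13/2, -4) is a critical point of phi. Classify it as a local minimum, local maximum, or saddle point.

The Hessian of phi is constant: H = [[2, 2], [2, 4]].
det(H) = 2·4 − 2² = 4.
det(H) > 0 and tr(H) = 6 > 0, so H is positive definite and the point is a local minimum.

local minimum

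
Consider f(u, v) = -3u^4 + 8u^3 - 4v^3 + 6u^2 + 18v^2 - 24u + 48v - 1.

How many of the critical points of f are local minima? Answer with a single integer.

1

f separates as a function of u plus a function of v, so ∇f=0 decouples.
∂f/∂u = -12(u - 2)(u - 1)(u + 1) = 0 at u ∈ {-1, 1, 2}; ∂f/∂v = -12(v - 4)(v + 1) = 0 at v ∈ {-1, 4}.
The Hessian is diagonal: diag(f_uu, f_vv). Second derivatives: f_uu(-1)=-72, f_uu(1)=24, f_uu(2)=-36; f_vv(-1)=60, f_vv(4)=-60.
Local minima occur where both diagonal entries positive: (1, -1). Count: 1.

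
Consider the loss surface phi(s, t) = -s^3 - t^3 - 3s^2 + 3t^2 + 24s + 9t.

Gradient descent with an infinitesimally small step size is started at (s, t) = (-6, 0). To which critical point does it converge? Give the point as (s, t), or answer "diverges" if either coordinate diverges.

phi is separable, so gradient descent decouples: s follows -∂phi/∂s, t follows -∂phi/∂t.
∂phi/∂s = -3(s - 2)(s + 4); at s=-6 this is -48, so s increases.
∂phi/∂t = -3(t - 3)(t + 1); at t=0 this is 9, so t decreases.
s converges to its nearest critical value -4 (a local min of the s-part); t converges to -1. The iterate converges to (-4, -1).

(-4, -1)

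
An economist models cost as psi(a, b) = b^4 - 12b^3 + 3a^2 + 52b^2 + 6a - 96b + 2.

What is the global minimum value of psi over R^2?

psi(a,b) separates as P(a) + Q(b) + 2, so its minimum is min P + min Q + 2.
P'(a) = 6a + 6 vanishes at a ∈ {-1}; Q'(b) = 4(b - 4)(b - 3)(b - 2) vanishes at b ∈ {2, 3, 4}.
Local minima of P (where P''>0): P(-1)=-3. Local minima of Q: Q(2)=-64, Q(4)=-64.
So the global minimum of psi is P(-1) + Q(2) + 2 = -3 − 64 + 2 = -65, attained at (-1, 2).

-65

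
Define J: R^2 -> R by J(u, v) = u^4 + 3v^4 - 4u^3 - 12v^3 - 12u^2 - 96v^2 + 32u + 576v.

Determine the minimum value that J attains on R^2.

-2368

J(u,v) separates as P(u) + Q(v), so its minimum is min P + min Q.
P'(u) = 4(u - 4)(u - 1)(u + 2) vanishes at u ∈ {-2, 1, 4}; Q'(v) = 12(v - 4)(v - 3)(v + 4) vanishes at v ∈ {-4, 3, 4}.
Local minima of P (where P''>0): P(-2)=-64, P(4)=-64. Local minima of Q: Q(-4)=-2304, Q(4)=768.
So the global minimum of J is P(-2) + Q(-4) = -64 − 2304 = -2368, attained at (-2, -4).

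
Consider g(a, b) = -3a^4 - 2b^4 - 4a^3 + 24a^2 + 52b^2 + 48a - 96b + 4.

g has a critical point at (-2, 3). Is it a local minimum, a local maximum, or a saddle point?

The mixed partial ∂²g/∂a∂b is 0, so the Hessian at any point is diag(g_aa, g_bb) = diag(12(-3a^2 - 2a + 4), 8(-3b^2 + 13)).
At (-2, 3): H = diag(-48, -112).
Both eigenvalues are negative, so H is negative definite: a local maximum.

local maximum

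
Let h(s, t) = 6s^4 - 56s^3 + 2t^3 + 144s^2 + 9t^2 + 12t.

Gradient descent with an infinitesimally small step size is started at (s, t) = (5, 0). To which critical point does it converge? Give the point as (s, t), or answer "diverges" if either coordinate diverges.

(4, -1)

h is separable, so gradient descent decouples: s follows -∂h/∂s, t follows -∂h/∂t.
∂h/∂s = 24s(s - 4)(s - 3); at s=5 this is 240, so s decreases.
∂h/∂t = 6(t + 1)(t + 2); at t=0 this is 12, so t decreases.
s converges to its nearest critical value 4 (a local min of the s-part); t converges to -1. The iterate converges to (4, -1).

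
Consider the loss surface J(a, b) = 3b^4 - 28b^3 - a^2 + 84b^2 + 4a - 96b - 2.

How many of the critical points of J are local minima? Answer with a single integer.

0

J separates as a function of a plus a function of b, so ∇J=0 decouples.
∂J/∂a = -2(a - 2) = 0 at a ∈ {2}; ∂J/∂b = 12(b - 4)(b - 2)(b - 1) = 0 at b ∈ {1, 2, 4}.
The Hessian is diagonal: diag(J_aa, J_bb). Second derivatives: J_aa(2)=-2; J_bb(1)=36, J_bb(2)=-24, J_bb(4)=72.
Local minima occur where both diagonal entries positive: none. Count: 0.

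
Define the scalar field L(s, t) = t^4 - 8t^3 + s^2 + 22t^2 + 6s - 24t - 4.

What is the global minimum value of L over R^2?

-22

L(s,t) separates as P(s) + Q(t) − 4, so its minimum is min P + min Q − 4.
P'(s) = 2s + 6 vanishes at s ∈ {-3}; Q'(t) = 4(t - 3)(t - 2)(t - 1) vanishes at t ∈ {1, 2, 3}.
Local minima of P (where P''>0): P(-3)=-9. Local minima of Q: Q(1)=-9, Q(3)=-9.
So the global minimum of L is P(-3) + Q(1) − 4 = -9 − 9 − 4 = -22, attained at (-3, 1).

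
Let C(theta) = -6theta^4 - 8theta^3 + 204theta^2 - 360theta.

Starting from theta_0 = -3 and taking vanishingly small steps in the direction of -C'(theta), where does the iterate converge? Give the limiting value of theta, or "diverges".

C'(theta) = -24(theta - 3)(theta - 1)(theta + 5), so C'(-3) = -1152.
Gradient descent moves in the -C' direction, i.e. theta is increasing.
The nearest critical point in that direction is theta = 1, where C'' = 288 > 0 (a local minimum). The iterate converges there.

1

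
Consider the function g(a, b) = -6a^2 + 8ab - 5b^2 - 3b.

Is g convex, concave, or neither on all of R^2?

concave

g is quadratic, so its Hessian is the constant matrix H = [[-12, 8], [8, -10]].
det(H) = 56, tr(H) = -22.
det(H) > 0 and tr(H) < 0, so H is negative definite everywhere: concave.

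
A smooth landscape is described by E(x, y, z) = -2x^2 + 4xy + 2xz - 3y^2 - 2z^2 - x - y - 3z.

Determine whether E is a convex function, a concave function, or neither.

E is quadratic, so its Hessian is the constant matrix H = [[-4, 4, 2], [4, -6, 0], [2, 0, -4]].
Leading principal minors: -4, 8, -8.
Signs alternate −, +, − ⇒ H ≺ 0 ⇒ concave.

concave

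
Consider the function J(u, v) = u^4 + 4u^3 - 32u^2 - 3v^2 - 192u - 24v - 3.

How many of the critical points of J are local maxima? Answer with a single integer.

J separates as a function of u plus a function of v, so ∇J=0 decouples.
∂J/∂u = 4(u - 4)(u + 3)(u + 4) = 0 at u ∈ {-4, -3, 4}; ∂J/∂v = -6(v + 4) = 0 at v ∈ {-4}.
The Hessian is diagonal: diag(J_uu, J_vv). Second derivatives: J_uu(-4)=32, J_uu(-3)=-28, J_uu(4)=224; J_vv(-4)=-6.
Local maxima occur where both diagonal entries negative: (-3, -4). Count: 1.

1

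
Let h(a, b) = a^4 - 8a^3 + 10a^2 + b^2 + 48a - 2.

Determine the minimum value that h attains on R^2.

h(a,b) separates as P(a) + Q(b) − 2, so its minimum is min P + min Q − 2.
P'(a) = 4(a - 4)(a - 3)(a + 1) vanishes at a ∈ {-1, 3, 4}; Q'(b) = 2b vanishes at b ∈ {0}.
Local minima of P (where P''>0): P(-1)=-29, P(4)=96. Local minima of Q: Q(0)=0.
So the global minimum of h is P(-1) + Q(0) − 2 = -29 + 0 − 2 = -31, attained at (-1, 0).

-31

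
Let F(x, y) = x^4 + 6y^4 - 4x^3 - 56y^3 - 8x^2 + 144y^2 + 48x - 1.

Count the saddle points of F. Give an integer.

4

F separates as a function of x plus a function of y, so ∇F=0 decouples.
∂F/∂x = 4(x - 3)(x - 2)(x + 2) = 0 at x ∈ {-2, 2, 3}; ∂F/∂y = 24y(y - 4)(y - 3) = 0 at y ∈ {0, 3, 4}.
The Hessian is diagonal: diag(F_xx, F_yy). Second derivatives: F_xx(-2)=80, F_xx(2)=-16, F_xx(3)=20; F_yy(0)=288, F_yy(3)=-72, F_yy(4)=96.
Saddle points occur where the two diagonal entries have opposite signs: (-2, 3), (2, 0), (2, 4), (3, 3). Count: 4.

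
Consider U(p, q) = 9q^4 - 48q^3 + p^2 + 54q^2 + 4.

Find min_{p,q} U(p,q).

U(p,q) separates as A(p) + B(q) + 4, so its minimum is min A + min B + 4.
A'(p) = 2p vanishes at p ∈ {0}; B'(q) = 36q(q - 3)(q - 1) vanishes at q ∈ {0, 1, 3}.
Local minima of A (where A''>0): A(0)=0. Local minima of B: B(0)=0, B(3)=-81.
So the global minimum of U is A(0) + B(3) + 4 = 0 − 81 + 4 = -77, attained at (0, 3).

-77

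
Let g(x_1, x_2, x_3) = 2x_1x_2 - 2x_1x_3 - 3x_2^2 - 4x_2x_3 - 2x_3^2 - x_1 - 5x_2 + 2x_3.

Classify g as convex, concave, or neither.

neither

g is quadratic, so its Hessian is the constant matrix H = [[0, 2, -2], [2, -6, -4], [-2, -4, -4]].
Leading principal minors: 0, -4, 72.
Neither pattern holds ⇒ H is indefinite ⇒ neither convex nor concave.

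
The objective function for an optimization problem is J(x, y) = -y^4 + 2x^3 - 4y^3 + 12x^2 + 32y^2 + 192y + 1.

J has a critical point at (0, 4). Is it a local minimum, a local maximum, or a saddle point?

saddle point

The mixed partial ∂²J/∂x∂y is 0, so the Hessian at any point is diag(J_xx, J_yy) = diag(12(x + 2), 4(-3y^2 - 6y + 16)).
At (0, 4): H = diag(24, -224).
The eigenvalues have opposite signs, so H is indefinite: a saddle point.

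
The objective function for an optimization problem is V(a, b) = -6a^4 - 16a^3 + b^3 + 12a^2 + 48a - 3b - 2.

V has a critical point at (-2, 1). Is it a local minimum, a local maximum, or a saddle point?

The mixed partial ∂²V/∂a∂b is 0, so the Hessian at any point is diag(V_aa, V_bb) = diag(24(-3a^2 - 4a + 1), 6b).
At (-2, 1): H = diag(-72, 6).
The eigenvalues have opposite signs, so H is indefinite: a saddle point.

saddle point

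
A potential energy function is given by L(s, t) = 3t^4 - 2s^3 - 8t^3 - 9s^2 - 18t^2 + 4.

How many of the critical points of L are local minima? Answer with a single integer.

L separates as a function of s plus a function of t, so ∇L=0 decouples.
∂L/∂s = -6s(s + 3) = 0 at s ∈ {-3, 0}; ∂L/∂t = 12t(t - 3)(t + 1) = 0 at t ∈ {-1, 0, 3}.
The Hessian is diagonal: diag(L_ss, L_tt). Second derivatives: L_ss(-3)=18, L_ss(0)=-18; L_tt(-1)=48, L_tt(0)=-36, L_tt(3)=144.
Local minima occur where both diagonal entries positive: (-3, -1), (-3, 3). Count: 2.

2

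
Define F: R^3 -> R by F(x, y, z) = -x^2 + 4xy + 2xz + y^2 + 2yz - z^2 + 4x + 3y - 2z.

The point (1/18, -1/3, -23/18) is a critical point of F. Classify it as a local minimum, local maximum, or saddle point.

The Hessian is constant: H = [[-2, 4, 2], [4, 2, 2], [2, 2, -2]].
Leading principal minors: Δ₁ = -2, Δ₂ = -20, Δ₃ = 72.
The minors fit neither the all-positive nor the alternating-sign pattern, so H is indefinite: a saddle point.

saddle point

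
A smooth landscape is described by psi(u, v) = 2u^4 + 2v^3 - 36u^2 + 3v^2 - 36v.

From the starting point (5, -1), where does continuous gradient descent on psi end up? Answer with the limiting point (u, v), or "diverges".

(3, 2)

psi is separable, so gradient descent decouples: u follows -∂psi/∂u, v follows -∂psi/∂v.
∂psi/∂u = 8u(u - 3)(u + 3); at u=5 this is 640, so u decreases.
∂psi/∂v = 6(v - 2)(v + 3); at v=-1 this is -36, so v increases.
u converges to its nearest critical value 3 (a local min of the u-part); v converges to 2. The iterate converges to (3, 2).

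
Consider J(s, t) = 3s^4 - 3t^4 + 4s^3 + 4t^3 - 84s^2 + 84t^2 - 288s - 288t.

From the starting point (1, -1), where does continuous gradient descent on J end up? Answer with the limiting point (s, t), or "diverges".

J is separable, so gradient descent decouples: s follows -∂J/∂s, t follows -∂J/∂t.
∂J/∂s = 12(s - 4)(s + 2)(s + 3); at s=1 this is -432, so s increases.
∂J/∂t = -12(t - 3)(t - 2)(t + 4); at t=-1 this is -432, so t increases.
s converges to its nearest critical value 4 (a local min of the s-part); t converges to 2. The iterate converges to (4, 2).

(4, 2)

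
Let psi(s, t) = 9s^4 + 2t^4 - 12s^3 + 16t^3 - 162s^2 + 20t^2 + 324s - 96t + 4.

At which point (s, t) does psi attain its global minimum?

(-3, 1)

psi(s,t) separates as P(s) + Q(t) + 4, so its minimum is min P + min Q + 4.
P'(s) = 36(s - 3)(s - 1)(s + 3) vanishes at s ∈ {-3, 1, 3}; Q'(t) = 8(t - 1)(t + 3)(t + 4) vanishes at t ∈ {-4, -3, 1}.
Local minima of P (where P''>0): P(-3)=-1377, P(3)=-81. Local minima of Q: Q(-4)=192, Q(1)=-58.
So the global minimum of psi is P(-3) + Q(1) + 4 = -1377 − 58 + 4 = -1431, attained at (-3, 1).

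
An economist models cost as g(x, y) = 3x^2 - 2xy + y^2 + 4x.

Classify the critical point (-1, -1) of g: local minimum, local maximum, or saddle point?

The Hessian of g is constant: H = [[6, -2], [-2, 2]].
det(H) = 6·2 − (-2)² = 8.
det(H) > 0 and tr(H) = 8 > 0, so H is positive definite and the point is a local minimum.

local minimum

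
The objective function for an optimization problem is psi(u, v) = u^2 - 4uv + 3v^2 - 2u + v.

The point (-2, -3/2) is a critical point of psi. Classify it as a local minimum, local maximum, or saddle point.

The Hessian of psi is constant: H = [[2, -4], [-4, 6]].
det(H) = 2·6 − (-4)² = -4.
Since det(H) < 0, H is indefinite and the critical point is a saddle point.

saddle point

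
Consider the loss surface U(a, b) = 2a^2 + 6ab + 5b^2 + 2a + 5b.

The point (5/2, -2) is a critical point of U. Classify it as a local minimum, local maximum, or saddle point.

The Hessian of U is constant: H = [[4, 6], [6, 10]].
det(H) = 4·10 − 6² = 4.
det(H) > 0 and tr(H) = 14 > 0, so H is positive definite and the point is a local minimum.

local minimum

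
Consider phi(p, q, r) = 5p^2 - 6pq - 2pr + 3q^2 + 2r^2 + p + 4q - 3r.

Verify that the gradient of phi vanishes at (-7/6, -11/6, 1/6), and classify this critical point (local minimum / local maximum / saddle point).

∇phi = (10p - 6q - 2r + 1, -6p + 6q + 4, -2p + 4r - 3); substituting (-7/6, -11/6, 1/6) gives ∇phi = (0, 0, 0), so (-7/6, -11/6, 1/6) is indeed a critical point.
The Hessian is constant: H = [[10, -6, -2], [-6, 6, 0], [-2, 0, 4]].
Leading principal minors: Δ₁ = 10, Δ₂ = 24, Δ₃ = 72.
All leading minors are positive, so H is positive definite: a local minimum.

local minimum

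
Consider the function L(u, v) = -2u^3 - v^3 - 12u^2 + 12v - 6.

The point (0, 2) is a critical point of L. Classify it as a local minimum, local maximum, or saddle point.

local maximum

The mixed partial ∂²L/∂u∂v is 0, so the Hessian at any point is diag(L_uu, L_vv) = diag(-12(u + 2), -6v).
At (0, 2): H = diag(-24, -12).
Both eigenvalues are negative, so H is negative definite: a local maximum.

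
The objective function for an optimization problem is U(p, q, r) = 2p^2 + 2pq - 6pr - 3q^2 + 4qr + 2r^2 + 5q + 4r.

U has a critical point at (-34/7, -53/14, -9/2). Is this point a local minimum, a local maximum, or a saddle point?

saddle point

The Hessian is constant: H = [[4, 2, -6], [2, -6, 4], [-6, 4, 4]].
Leading principal minors: Δ₁ = 4, Δ₂ = -28, Δ₃ = -56.
The minors fit neither the all-positive nor the alternating-sign pattern, so H is indefinite: a saddle point.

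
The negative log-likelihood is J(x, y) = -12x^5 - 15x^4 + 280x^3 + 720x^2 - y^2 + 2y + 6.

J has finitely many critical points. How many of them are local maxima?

2

J separates as a function of x plus a function of y, so ∇J=0 decouples.
∂J/∂x = -60x(x - 4)(x + 2)(x + 3) = 0 at x ∈ {-3, -2, 0, 4}; ∂J/∂y = -2(y - 1) = 0 at y ∈ {1}.
The Hessian is diagonal: diag(J_xx, J_yy). Second derivatives: J_xx(-3)=1260, J_xx(-2)=-720, J_xx(0)=1440, J_xx(4)=-10080; J_yy(1)=-2.
Local maxima occur where both diagonal entries negative: (-2, 1), (4, 1). Count: 2.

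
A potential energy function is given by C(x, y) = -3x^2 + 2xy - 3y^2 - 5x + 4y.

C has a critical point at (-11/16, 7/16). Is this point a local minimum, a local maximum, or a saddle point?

The Hessian of C is constant: H = [[-6, 2], [2, -6]].
det(H) = (-6)·(-6) − 2² = 32.
det(H) > 0 and tr(H) = -12 < 0, so H is negative definite and the point is a local maximum.

local maximum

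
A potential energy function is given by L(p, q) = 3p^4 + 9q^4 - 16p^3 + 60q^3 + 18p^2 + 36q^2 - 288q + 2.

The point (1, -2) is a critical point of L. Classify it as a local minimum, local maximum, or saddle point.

The mixed partial ∂²L/∂p∂q is 0, so the Hessian at any point is diag(L_pp, L_qq) = diag(12(3p^2 - 8p + 3), 36(3q^2 + 10q + 2)).
At (1, -2): H = diag(-24, -216).
Both eigenvalues are negative, so H is negative definite: a local maximum.

local maximum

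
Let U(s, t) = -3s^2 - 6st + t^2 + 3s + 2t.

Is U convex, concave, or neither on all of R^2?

U is quadratic, so its Hessian is the constant matrix H = [[-6, -6], [-6, 2]].
det(H) = -48, tr(H) = -4.
det(H) < 0, so H is indefinite: neither convex nor concave.

neither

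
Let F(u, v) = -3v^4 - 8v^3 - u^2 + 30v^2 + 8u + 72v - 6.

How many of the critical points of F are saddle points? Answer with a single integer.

1

F separates as a function of u plus a function of v, so ∇F=0 decouples.
∂F/∂u = -2(u - 4) = 0 at u ∈ {4}; ∂F/∂v = -12(v - 2)(v + 1)(v + 3) = 0 at v ∈ {-3, -1, 2}.
The Hessian is diagonal: diag(F_uu, F_vv). Second derivatives: F_uu(4)=-2; F_vv(-3)=-120, F_vv(-1)=72, F_vv(2)=-180.
Saddle points occur where the two diagonal entries have opposite signs: (4, -1). Count: 1.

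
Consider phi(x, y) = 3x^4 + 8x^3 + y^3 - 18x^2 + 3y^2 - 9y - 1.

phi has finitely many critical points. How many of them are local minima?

2

phi separates as a function of x plus a function of y, so ∇phi=0 decouples.
∂phi/∂x = 12x(x - 1)(x + 3) = 0 at x ∈ {-3, 0, 1}; ∂phi/∂y = 3(y - 1)(y + 3) = 0 at y ∈ {-3, 1}.
The Hessian is diagonal: diag(phi_xx, phi_yy). Second derivatives: phi_xx(-3)=144, phi_xx(0)=-36, phi_xx(1)=48; phi_yy(-3)=-12, phi_yy(1)=12.
Local minima occur where both diagonal entries positive: (-3, 1), (1, 1). Count: 2.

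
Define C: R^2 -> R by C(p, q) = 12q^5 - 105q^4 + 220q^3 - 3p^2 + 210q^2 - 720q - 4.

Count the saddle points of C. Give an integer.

2

C separates as a function of p plus a function of q, so ∇C=0 decouples.
∂C/∂p = -6p = 0 at p ∈ {0}; ∂C/∂q = 60(q - 4)(q - 3)(q - 1)(q + 1) = 0 at q ∈ {-1, 1, 3, 4}.
The Hessian is diagonal: diag(C_pp, C_qq). Second derivatives: C_pp(0)=-6; C_qq(-1)=-2400, C_qq(1)=720, C_qq(3)=-480, C_qq(4)=900.
Saddle points occur where the two diagonal entries have opposite signs: (0, 1), (0, 4). Count: 2.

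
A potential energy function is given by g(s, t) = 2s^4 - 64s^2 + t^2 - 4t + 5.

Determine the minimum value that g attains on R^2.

-511

g(s,t) separates as P(s) + Q(t) + 5, so its minimum is min P + min Q + 5.
P'(s) = 8s(s - 4)(s + 4) vanishes at s ∈ {-4, 0, 4}; Q'(t) = 2(t - 2) vanishes at t ∈ {2}.
Local minima of P (where P''>0): P(-4)=-512, P(4)=-512. Local minima of Q: Q(2)=-4.
So the global minimum of g is P(-4) + Q(2) + 5 = -512 − 4 + 5 = -511, attained at (-4, 2).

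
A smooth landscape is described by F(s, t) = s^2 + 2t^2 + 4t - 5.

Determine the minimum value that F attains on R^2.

F(s,t) separates as P(s) + Q(t) − 5, so its minimum is min P + min Q − 5.
P'(s) = 2s vanishes at s ∈ {0}; Q'(t) = 4(t + 1) vanishes at t ∈ {-1}.
Local minima of P (where P''>0): P(0)=0. Local minima of Q: Q(-1)=-2.
So the global minimum of F is P(0) + Q(-1) − 5 = 0 − 2 − 5 = -7, attained at (0, -1).

-7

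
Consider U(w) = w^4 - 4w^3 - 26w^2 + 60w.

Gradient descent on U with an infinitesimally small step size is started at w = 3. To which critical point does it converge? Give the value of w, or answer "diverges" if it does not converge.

U'(w) = 4(w - 5)(w - 1)(w + 3), so U'(3) = -96.
Gradient descent moves in the -U' direction, i.e. w is increasing.
The nearest critical point in that direction is w = 5, where U'' = 128 > 0 (a local minimum). The iterate converges there.

5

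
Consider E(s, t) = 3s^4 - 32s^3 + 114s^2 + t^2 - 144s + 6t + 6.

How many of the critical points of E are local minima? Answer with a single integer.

2

E separates as a function of s plus a function of t, so ∇E=0 decouples.
∂E/∂s = 12(s - 4)(s - 3)(s - 1) = 0 at s ∈ {1, 3, 4}; ∂E/∂t = 2(t + 3) = 0 at t ∈ {-3}.
The Hessian is diagonal: diag(E_ss, E_tt). Second derivatives: E_ss(1)=72, E_ss(3)=-24, E_ss(4)=36; E_tt(-3)=2.
Local minima occur where both diagonal entries positive: (1, -3), (4, -3). Count: 2.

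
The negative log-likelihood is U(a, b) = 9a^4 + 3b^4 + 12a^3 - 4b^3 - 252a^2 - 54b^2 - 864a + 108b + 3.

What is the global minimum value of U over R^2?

-4872

U(a,b) separates as P(a) + Q(b) + 3, so its minimum is min P + min Q + 3.
P'(a) = 36(a - 4)(a + 2)(a + 3) vanishes at a ∈ {-3, -2, 4}; Q'(b) = 12(b - 3)(b - 1)(b + 3) vanishes at b ∈ {-3, 1, 3}.
Local minima of P (where P''>0): P(-3)=729, P(4)=-4416. Local minima of Q: Q(-3)=-459, Q(3)=-27.
So the global minimum of U is P(4) + Q(-3) + 3 = -4416 − 459 + 3 = -4872, attained at (4, -3).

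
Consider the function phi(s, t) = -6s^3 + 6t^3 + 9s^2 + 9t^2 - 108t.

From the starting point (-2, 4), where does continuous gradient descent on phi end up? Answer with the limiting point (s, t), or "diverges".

phi is separable, so gradient descent decouples: s follows -∂phi/∂s, t follows -∂phi/∂t.
∂phi/∂s = -18s(s - 1); at s=-2 this is -108, so s increases.
∂phi/∂t = 18(t - 2)(t + 3); at t=4 this is 252, so t decreases.
s converges to its nearest critical value 0 (a local min of the s-part); t converges to 2. The iterate converges to (0, 2).

(0, 2)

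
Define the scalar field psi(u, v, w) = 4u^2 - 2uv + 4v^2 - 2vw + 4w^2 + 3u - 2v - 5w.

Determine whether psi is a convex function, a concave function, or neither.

psi is quadratic, so its Hessian is the constant matrix H = [[8, -2, 0], [-2, 8, -2], [0, -2, 8]].
Leading principal minors: 8, 60, 448.
All positive ⇒ H ≻ 0 ⇒ convex.

convex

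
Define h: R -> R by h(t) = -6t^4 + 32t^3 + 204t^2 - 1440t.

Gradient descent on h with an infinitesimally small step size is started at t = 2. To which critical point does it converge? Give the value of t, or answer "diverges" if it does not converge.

h'(t) = -24(t - 5)(t - 3)(t + 4), so h'(2) = -432.
Gradient descent moves in the -h' direction, i.e. t is increasing.
The nearest critical point in that direction is t = 3, where h'' = 336 > 0 (a local minimum). The iterate converges there.

3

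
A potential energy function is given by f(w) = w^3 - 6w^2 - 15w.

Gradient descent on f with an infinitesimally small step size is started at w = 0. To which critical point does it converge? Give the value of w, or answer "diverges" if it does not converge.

5

f'(w) = 3(w - 5)(w + 1), so f'(0) = -15.
Gradient descent moves in the -f' direction, i.e. w is increasing.
The nearest critical point in that direction is w = 5, where f'' = 18 > 0 (a local minimum). The iterate converges there.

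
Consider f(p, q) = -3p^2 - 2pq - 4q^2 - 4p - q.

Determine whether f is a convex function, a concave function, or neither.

f is quadratic, so its Hessian is the constant matrix H = [[-6, -2], [-2, -8]].
det(H) = 44, tr(H) = -14.
det(H) > 0 and tr(H) < 0, so H is negative definite everywhere: concave.

concave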